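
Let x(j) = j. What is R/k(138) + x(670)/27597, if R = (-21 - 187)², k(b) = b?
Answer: 199008178/634731 ≈ 313.53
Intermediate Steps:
R = 43264 (R = (-208)² = 43264)
R/k(138) + x(670)/27597 = 43264/138 + 670/27597 = 43264*(1/138) + 670*(1/27597) = 21632/69 + 670/27597 = 199008178/634731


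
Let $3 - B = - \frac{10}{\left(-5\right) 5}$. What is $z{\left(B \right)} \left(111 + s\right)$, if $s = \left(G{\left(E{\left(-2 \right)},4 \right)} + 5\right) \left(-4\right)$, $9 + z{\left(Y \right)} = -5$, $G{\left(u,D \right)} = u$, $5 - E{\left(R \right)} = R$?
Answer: $-882$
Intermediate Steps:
$E{\left(R \right)} = 5 - R$
$B = \frac{13}{5}$ ($B = 3 - - \frac{10}{\left(-5\right) 5} = 3 - - \frac{10}{-25} = 3 - \left(-10\right) \left(- \frac{1}{25}\right) = 3 - \frac{2}{5} = \frac{13}{5} \approx 2.6$)
$z{\left(Y \right)} = -14$ ($z{\left(Y \right)} = -9 - 5 = -14$)
$s = -48$ ($s = \left(\left(5 - -2\right) + 5\right) \left(-4\right) = \left(\left(5 + 2\right) + 5\right) \left(-4\right) = \left(7 + 5\right) \left(-4\right) = 12 \left(-4\right) = -48$)
$z{\left(B \right)} \left(111 + s\right) = - 14 \left(111 - 48\right) = \left(-14\right) 63 = -882$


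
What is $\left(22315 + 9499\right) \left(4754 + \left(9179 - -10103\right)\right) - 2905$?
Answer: $764678399$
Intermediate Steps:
$\left(22315 + 9499\right) \left(4754 + \left(9179 - -10103\right)\right) - 2905 = 31814 \left(4754 + \left(9179 + 10103\right)\right) - 2905 = 31814 \left(4754 + 19282\right) - 2905 = 31814 \cdot 24036 - 2905 = 764681304 - 2905 = 764678399$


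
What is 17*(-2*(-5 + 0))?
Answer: 170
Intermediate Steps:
17*(-2*(-5 + 0)) = 17*(-2*(-5)) = 17*10 = 170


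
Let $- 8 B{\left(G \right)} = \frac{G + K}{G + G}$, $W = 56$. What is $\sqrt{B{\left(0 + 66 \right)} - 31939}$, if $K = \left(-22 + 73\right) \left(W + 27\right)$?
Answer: $\frac{3 i \sqrt{27485238}}{88} \approx 178.73 i$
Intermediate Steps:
$K = 4233$ ($K = \left(-22 + 73\right) \left(56 + 27\right) = 51 \cdot 83 = 4233$)
$B{\left(G \right)} = - \frac{4233 + G}{16 G}$ ($B{\left(G \right)} = - \frac{\left(G + 4233\right) \frac{1}{G + G}}{8} = - \frac{\left(4233 + G\right) \frac{1}{2 G}}{8} = - \frac{\frac{1}{2} \frac{1}{G} \left(4233 + G\right)}{8} = - \frac{4233 + G}{16 G}$)
$\sqrt{B{\left(0 + 66 \right)} - 31939} = \sqrt{\frac{-4233 - \left(0 + 66\right)}{16 \left(0 + 66\right)} - 31939} = \sqrt{\frac{-4233 - 66}{16 \cdot 66} - 31939} = \sqrt{\frac{1}{16} \cdot \frac{1}{66} \left(-4233 - 66\right) - 31939} = \sqrt{\frac{1}{16} \cdot \frac{1}{66} \left(-4299\right) - 31939} = \sqrt{- \frac{1433}{352} - 31939} = \sqrt{- \frac{11243961}{352}} = \frac{3 i \sqrt{27485238}}{88}$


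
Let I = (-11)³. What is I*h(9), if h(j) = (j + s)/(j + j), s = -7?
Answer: -1331/9 ≈ -147.89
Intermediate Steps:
h(j) = (-7 + j)/(2*j) (h(j) = (j - 7)/(j + j) = (-7 + j)/((2*j)) = (-7 + j)*(1/(2*j)) = (-7 + j)/(2*j))
I = -1331
I*h(9) = -1331*(-7 + 9)/(2*9) = -1331*2/(2*9) = -1331*⅑ = -1331/9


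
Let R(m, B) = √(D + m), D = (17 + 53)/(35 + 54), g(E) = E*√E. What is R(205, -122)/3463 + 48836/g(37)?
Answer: 3*√181115/308207 + 48836*√37/1369 ≈ 216.99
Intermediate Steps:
g(E) = E^(3/2)
D = 70/89 ≈ 0.78652
R(m, B) = √(70/89 + m)
R(205, -122)/3463 + 48836/g(37) = (√(6230 + 7921*205)/89)/3463 + 48836/(37^(3/2)) = (√(6230 + 1623805)/89)*(1/3463) + 48836/((37*√37)) = (√1630035/89)*(1/3463) + 48836*(√37/1369) = ((3*√181115)/89)*(1/3463) + 48836*√37/1369 = (3*√181115/89)*(1/3463) + 48836*√37/1369 = 3*√181115/308207 + 48836*√37/1369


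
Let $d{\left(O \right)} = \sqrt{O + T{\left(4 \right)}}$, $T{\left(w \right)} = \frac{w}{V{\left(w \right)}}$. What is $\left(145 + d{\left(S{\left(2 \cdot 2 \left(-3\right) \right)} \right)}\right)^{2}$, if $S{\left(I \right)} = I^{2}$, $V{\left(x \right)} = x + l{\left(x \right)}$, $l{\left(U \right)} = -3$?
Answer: $21173 + 580 \sqrt{37} \approx 24701.0$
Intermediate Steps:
$V{\left(x \right)} = -3 + x$ ($V{\left(x \right)} = x - 3 = -3 + x$)
$T{\left(w \right)} = \frac{w}{-3 + w}$
$d{\left(O \right)} = \sqrt{4 + O}$ ($d{\left(O \right)} = \sqrt{O + \frac{4}{-3 + 4}} = \sqrt{O + \frac{4}{1}} = \sqrt{O + 4 \cdot 1} = \sqrt{O + 4} = \sqrt{4 + O}$)
$\left(145 + d{\left(S{\left(2 \cdot 2 \left(-3\right) \right)} \right)}\right)^{2} = \left(145 + \sqrt{4 + \left(2 \cdot 2 \left(-3\right)\right)^{2}}\right)^{2} = \left(145 + \sqrt{4 + \left(4 \left(-3\right)\right)^{2}}\right)^{2} = \left(145 + \sqrt{4 + \left(-12\right)^{2}}\right)^{2} = \left(145 + \sqrt{4 + 144}\right)^{2} = \left(145 + \sqrt{148}\right)^{2} = \left(145 + 2 \sqrt{37}\right)^{2}$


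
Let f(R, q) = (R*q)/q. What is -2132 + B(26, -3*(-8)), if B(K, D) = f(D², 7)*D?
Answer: 11692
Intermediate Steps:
f(R, q) = R
B(K, D) = D³ (B(K, D) = D²*D = D³)
-2132 + B(26, -3*(-8)) = -2132 + (-3*(-8))³ = -2132 + 24³ = -2132 + 13824 = 11692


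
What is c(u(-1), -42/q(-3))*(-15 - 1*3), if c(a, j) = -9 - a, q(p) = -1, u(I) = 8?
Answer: 306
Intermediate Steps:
c(u(-1), -42/q(-3))*(-15 - 1*3) = (-9 - 1*8)*(-15 - 1*3) = (-9 - 8)*(-15 - 3) = -17*(-18) = 306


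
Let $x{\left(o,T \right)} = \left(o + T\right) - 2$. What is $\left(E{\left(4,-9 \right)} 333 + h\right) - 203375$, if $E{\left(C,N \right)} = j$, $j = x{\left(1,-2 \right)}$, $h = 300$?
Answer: $-204074$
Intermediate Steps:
$x{\left(o,T \right)} = -2 + T + o$ ($x{\left(o,T \right)} = \left(T + o\right) - 2 = -2 + T + o$)
$j = -3$ ($j = -2 - 2 + 1 = -3$)
$E{\left(C,N \right)} = -3$
$\left(E{\left(4,-9 \right)} 333 + h\right) - 203375 = \left(\left(-3\right) 333 + 300\right) - 203375 = \left(-999 + 300\right) - 203375 = -699 - 203375 = -204074$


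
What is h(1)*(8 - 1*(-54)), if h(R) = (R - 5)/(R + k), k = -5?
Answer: 62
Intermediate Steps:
h(R) = 1 (h(R) = (R - 5)/(R - 5) = (-5 + R)/(-5 + R) = 1)
h(1)*(8 - 1*(-54)) = 1*(8 - 1*(-54)) = 1*(8 + 54) = 1*62 = 62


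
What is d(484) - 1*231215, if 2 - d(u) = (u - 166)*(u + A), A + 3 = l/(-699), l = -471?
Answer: -89561769/233 ≈ -3.8439e+5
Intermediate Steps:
A = -542/233 (A = -3 - 471/(-699) = -3 - 471*(-1/699) = -3 + 157/233 = -542/233 ≈ -2.3262)
d(u) = 2 - (-166 + u)*(-542/233 + u) (d(u) = 2 - (u - 166)*(u - 542/233) = 2 - (-166 + u)*(-542/233 + u))
d(484) - 1*231215 = (-89506/233 - 1*484**2 + (39220/233)*484) - 1*231215 = (-89506/233 - 1*234256 + 18982480/233) - 231215 = (-89506/233 - 234256 + 18982480/233) - 231215 = -35688674/233 - 231215 = -89561769/233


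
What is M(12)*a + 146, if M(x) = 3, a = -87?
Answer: -115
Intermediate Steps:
M(12)*a + 146 = 3*(-87) + 146 = -261 + 146 = -115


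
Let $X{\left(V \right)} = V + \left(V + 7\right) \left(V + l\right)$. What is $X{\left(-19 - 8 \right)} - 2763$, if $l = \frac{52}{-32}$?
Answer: $- \frac{4435}{2} \approx -2217.5$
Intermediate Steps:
$l = - \frac{13}{8}$ ($l = 52 \left(- \frac{1}{32}\right) = - \frac{13}{8} \approx -1.625$)
$X{\left(V \right)} = V + \left(7 + V\right) \left(- \frac{13}{8} + V\right)$ ($X{\left(V \right)} = V + \left(V + 7\right) \left(V - \frac{13}{8}\right) = V + \left(7 + V\right) \left(- \frac{13}{8} + V\right)$)
$X{\left(-19 - 8 \right)} - 2763 = \left(- \frac{91}{8} + \left(-19 - 8\right)^{2} + \frac{51 \left(-19 - 8\right)}{8}\right) - 2763 = \left(- \frac{91}{8} + \left(-27\right)^{2} + \frac{51}{8} \left(-27\right)\right) - 2763 = \left(- \frac{91}{8} + 729 - \frac{1377}{8}\right) - 2763 = \frac{1091}{2} - 2763 = - \frac{4435}{2}$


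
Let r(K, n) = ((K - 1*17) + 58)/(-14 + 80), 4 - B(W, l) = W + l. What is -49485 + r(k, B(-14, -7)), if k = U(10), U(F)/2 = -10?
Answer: -1088663/22 ≈ -49485.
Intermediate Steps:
U(F) = -20 (U(F) = 2*(-10) = -20)
B(W, l) = 4 - W - l (B(W, l) = 4 - (W + l) = 4 + (-W - l) = 4 - W - l)
k = -20
r(K, n) = 41/66 + K/66 (r(K, n) = ((K - 17) + 58)/66 = ((-17 + K) + 58)*(1/66) = (41 + K)*(1/66) = 41/66 + K/66)
-49485 + r(k, B(-14, -7)) = -49485 + (41/66 + (1/66)*(-20)) = -49485 + (41/66 - 10/33) = -49485 + 7/22 = -1088663/22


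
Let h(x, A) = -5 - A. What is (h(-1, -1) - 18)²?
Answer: 484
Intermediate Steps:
(h(-1, -1) - 18)² = ((-5 - 1*(-1)) - 18)² = ((-5 + 1) - 18)² = (-4 - 18)² = (-22)² = 484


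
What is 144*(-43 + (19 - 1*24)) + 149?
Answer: -6763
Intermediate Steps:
144*(-43 + (19 - 1*24)) + 149 = 144*(-43 + (19 - 24)) + 149 = 144*(-43 - 5) + 149 = 144*(-48) + 149 = -6912 + 149 = -6763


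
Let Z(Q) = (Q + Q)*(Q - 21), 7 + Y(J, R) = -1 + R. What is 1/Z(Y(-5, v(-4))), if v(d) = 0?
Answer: 1/464 ≈ 0.0021552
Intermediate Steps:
Y(J, R) = -8 + R (Y(J, R) = -7 + (-1 + R) = -8 + R)
Z(Q) = 2*Q*(-21 + Q) (Z(Q) = (2*Q)*(-21 + Q) = 2*Q*(-21 + Q))
1/Z(Y(-5, v(-4))) = 1/(2*(-8 + 0)*(-21 + (-8 + 0))) = 1/(2*(-8)*(-21 - 8)) = 1/(2*(-8)*(-29)) = 1/464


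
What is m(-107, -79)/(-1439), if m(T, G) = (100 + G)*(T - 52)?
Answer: 3339/1439 ≈ 2.3204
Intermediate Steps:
m(T, G) = (-52 + T)*(100 + G) (m(T, G) = (100 + G)*(-52 + T) = (-52 + T)*(100 + G))
m(-107, -79)/(-1439) = (-5200 - 52*(-79) + 100*(-107) - 79*(-107))/(-1439) = (-5200 + 4108 - 10700 + 8453)*(-1/1439) = -3339*(-1/1439) = 3339/1439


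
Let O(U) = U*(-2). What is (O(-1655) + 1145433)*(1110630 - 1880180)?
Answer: -884015175650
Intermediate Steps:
O(U) = -2*U
(O(-1655) + 1145433)*(1110630 - 1880180) = (-2*(-1655) + 1145433)*(1110630 - 1880180) = (3310 + 1145433)*(-769550) = 1148743*(-769550) = -884015175650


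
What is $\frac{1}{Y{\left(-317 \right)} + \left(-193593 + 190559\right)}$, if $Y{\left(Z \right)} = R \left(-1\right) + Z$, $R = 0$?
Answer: $- \frac{1}{3351} \approx -0.00029842$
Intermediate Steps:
$Y{\left(Z \right)} = Z$ ($Y{\left(Z \right)} = 0 \left(-1\right) + Z = 0 + Z = Z$)
$\frac{1}{Y{\left(-317 \right)} + \left(-193593 + 190559\right)} = \frac{1}{-317 + \left(-193593 + 190559\right)} = \frac{1}{-317 - 3034} = \frac{1}{-3351} = - \frac{1}{3351}$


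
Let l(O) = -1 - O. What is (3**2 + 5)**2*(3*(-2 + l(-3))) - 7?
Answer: -7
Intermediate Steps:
(3**2 + 5)**2*(3*(-2 + l(-3))) - 7 = (3**2 + 5)**2*(3*(-2 + (-1 - 1*(-3)))) - 7 = (9 + 5)**2*(3*(-2 + (-1 + 3))) - 7 = 14**2*(3*(-2 + 2)) - 7 = 196*(3*0) - 7 = 196*0 - 7 = 0 - 7 = -7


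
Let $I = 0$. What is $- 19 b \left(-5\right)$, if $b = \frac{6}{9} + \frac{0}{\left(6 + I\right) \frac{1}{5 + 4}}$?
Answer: $\frac{190}{3} \approx 63.333$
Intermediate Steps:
$b = \frac{2}{3}$ ($b = \frac{6}{9} + \frac{0}{\left(6 + 0\right) \frac{1}{5 + 4}} = 6 \cdot \frac{1}{9} + \frac{0}{6 \cdot \frac{1}{9}} = \frac{2}{3} + \frac{0}{6 \cdot \frac{1}{9}} = \frac{2}{3} + \frac{0}{\frac{2}{3}} = \frac{2}{3} + 0 \cdot \frac{3}{2} = \frac{2}{3} + 0 = \frac{2}{3} \approx 0.66667$)
$- 19 b \left(-5\right) = \left(-19\right) \frac{2}{3} \left(-5\right) = \left(- \frac{38}{3}\right) \left(-5\right) = \frac{190}{3}$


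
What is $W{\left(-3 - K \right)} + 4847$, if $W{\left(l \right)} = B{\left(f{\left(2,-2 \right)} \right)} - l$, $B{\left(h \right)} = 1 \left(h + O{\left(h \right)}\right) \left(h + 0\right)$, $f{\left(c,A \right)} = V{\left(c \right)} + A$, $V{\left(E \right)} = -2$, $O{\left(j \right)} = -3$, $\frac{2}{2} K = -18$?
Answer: $4860$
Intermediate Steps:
$K = -18$
$f{\left(c,A \right)} = -2 + A$
$B{\left(h \right)} = h \left(-3 + h\right)$ ($B{\left(h \right)} = 1 \left(h - 3\right) \left(h + 0\right) = 1 \left(-3 + h\right) h = 1 h \left(-3 + h\right) = h \left(-3 + h\right)$)
$W{\left(l \right)} = 28 - l$ ($W{\left(l \right)} = \left(-2 - 2\right) \left(-3 - 4\right) - l = - 4 \left(-3 - 4\right) - l = \left(-4\right) \left(-7\right) - l = 28 - l$)
$W{\left(-3 - K \right)} + 4847 = \left(28 - \left(-3 - -18\right)\right) + 4847 = \left(28 - \left(-3 + 18\right)\right) + 4847 = \left(28 - 15\right) + 4847 = 13 + 4847 = 4860$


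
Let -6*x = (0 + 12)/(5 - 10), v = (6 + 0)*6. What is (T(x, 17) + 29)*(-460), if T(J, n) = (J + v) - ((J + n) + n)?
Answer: -14260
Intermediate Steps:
v = 36 (v = 6*6 = 36)
x = ⅖ (x = -(0 + 12)/(6*(5 - 10)) = -2/(-5) = -2*(-1)/5 = -⅙*(-12/5) = ⅖ ≈ 0.40000)
T(J, n) = 36 - 2*n (T(J, n) = (J + 36) - ((J + n) + n) = (36 + J) - (J + 2*n) = (36 + J) + (-J - 2*n) = 36 - 2*n)
(T(x, 17) + 29)*(-460) = ((36 - 2*17) + 29)*(-460) = ((36 - 34) + 29)*(-460) = (2 + 29)*(-460) = 31*(-460) = -14260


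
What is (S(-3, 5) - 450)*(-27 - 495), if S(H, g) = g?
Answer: 232290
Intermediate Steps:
(S(-3, 5) - 450)*(-27 - 495) = (5 - 450)*(-27 - 495) = -445*(-522) = 232290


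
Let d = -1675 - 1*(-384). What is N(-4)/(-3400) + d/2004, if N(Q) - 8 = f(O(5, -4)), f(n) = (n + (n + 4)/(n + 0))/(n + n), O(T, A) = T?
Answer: -27542467/42585000 ≈ -0.64676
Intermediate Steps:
f(n) = (n + (4 + n)/n)/(2*n) (f(n) = (n + (4 + n)/n)/((2*n)) = (n + (4 + n)/n)*(1/(2*n)) = (n + (4 + n)/n)/(2*n))
N(Q) = 217/25 (N(Q) = 8 + (1/2)*(4 + 5 + 5**2)/5**2 = 8 + (1/2)*(1/25)*(4 + 5 + 25) = 8 + (1/2)*(1/25)*34 = 8 + 17/25 = 217/25)
d = -1291 (d = -1675 + 384 = -1291)
N(-4)/(-3400) + d/2004 = (217/25)/(-3400) - 1291/2004 = (217/25)*(-1/3400) - 1291*1/2004 = -217/85000 - 1291/2004 = -27542467/42585000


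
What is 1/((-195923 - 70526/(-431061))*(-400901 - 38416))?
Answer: 143687/12367460902010103 ≈ 1.1618e-11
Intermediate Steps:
1/((-195923 - 70526/(-431061))*(-400901 - 38416)) = 1/((-195923 - 70526*(-1/431061))*(-439317)) = 1/((-195923 + 70526/431061)*(-439317)) = 1/(-84454693777/431061*(-439317)) = 1/(12367460902010103/143687) = 143687/12367460902010103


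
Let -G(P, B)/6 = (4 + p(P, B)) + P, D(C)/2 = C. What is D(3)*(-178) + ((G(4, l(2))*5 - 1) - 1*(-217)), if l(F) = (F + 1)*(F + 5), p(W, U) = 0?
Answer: -1092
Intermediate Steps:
l(F) = (1 + F)*(5 + F)
D(C) = 2*C
G(P, B) = -24 - 6*P (G(P, B) = -6*((4 + 0) + P) = -6*(4 + P) = -24 - 6*P)
D(3)*(-178) + ((G(4, l(2))*5 - 1) - 1*(-217)) = (2*3)*(-178) + (((-24 - 6*4)*5 - 1) - 1*(-217)) = 6*(-178) + (((-24 - 24)*5 - 1) + 217) = -1068 + ((-48*5 - 1) + 217) = -1068 + ((-240 - 1) + 217) = -1068 + (-241 + 217) = -1068 - 24 = -1092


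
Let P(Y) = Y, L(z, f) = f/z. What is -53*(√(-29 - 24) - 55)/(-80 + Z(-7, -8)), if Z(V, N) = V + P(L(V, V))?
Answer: -2915/86 + 53*I*√53/86 ≈ -33.895 + 4.4866*I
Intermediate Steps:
Z(V, N) = 1 + V (Z(V, N) = V + V/V = V + 1 = 1 + V)
-53*(√(-29 - 24) - 55)/(-80 + Z(-7, -8)) = -53*(√(-29 - 24) - 55)/(-80 + (1 - 7)) = -53*(√(-53) - 55)/(-80 - 6) = -53*(I*√53 - 55)/(-86) = -53*(-55 + I*√53)*(-1)/86 = -53*(55/86 - I*√53/86) = -2915/86 + 53*I*√53/86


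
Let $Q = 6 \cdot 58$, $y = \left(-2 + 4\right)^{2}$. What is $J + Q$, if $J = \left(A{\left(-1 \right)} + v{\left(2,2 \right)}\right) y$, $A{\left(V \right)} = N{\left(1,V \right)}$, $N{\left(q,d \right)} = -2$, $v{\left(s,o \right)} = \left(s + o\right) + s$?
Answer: $364$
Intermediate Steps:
$v{\left(s,o \right)} = o + 2 s$ ($v{\left(s,o \right)} = \left(o + s\right) + s = o + 2 s$)
$A{\left(V \right)} = -2$
$y = 4$ ($y = 2^{2} = 4$)
$Q = 348$
$J = 16$ ($J = \left(-2 + \left(2 + 2 \cdot 2\right)\right) 4 = \left(-2 + \left(2 + 4\right)\right) 4 = \left(-2 + 6\right) 4 = 4 \cdot 4 = 16$)
$J + Q = 16 + 348 = 364$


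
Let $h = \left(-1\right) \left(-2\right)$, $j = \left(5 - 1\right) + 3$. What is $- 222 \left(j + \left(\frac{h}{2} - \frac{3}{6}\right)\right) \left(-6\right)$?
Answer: $9990$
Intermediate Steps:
$j = 7$ ($j = 4 + 3 = 7$)
$h = 2$
$- 222 \left(j + \left(\frac{h}{2} - \frac{3}{6}\right)\right) \left(-6\right) = - 222 \left(7 + \left(\frac{2}{2} - \frac{3}{6}\right)\right) \left(-6\right) = - 222 \left(7 + \left(2 \cdot \frac{1}{2} - \frac{1}{2}\right)\right) \left(-6\right) = - 222 \left(7 + \left(1 - \frac{1}{2}\right)\right) \left(-6\right) = - 222 \left(7 + \frac{1}{2}\right) \left(-6\right) = - 222 \cdot \frac{15}{2} \left(-6\right) = \left(-222\right) \left(-45\right) = 9990$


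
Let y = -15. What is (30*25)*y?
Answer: -11250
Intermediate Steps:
(30*25)*y = (30*25)*(-15) = 750*(-15) = -11250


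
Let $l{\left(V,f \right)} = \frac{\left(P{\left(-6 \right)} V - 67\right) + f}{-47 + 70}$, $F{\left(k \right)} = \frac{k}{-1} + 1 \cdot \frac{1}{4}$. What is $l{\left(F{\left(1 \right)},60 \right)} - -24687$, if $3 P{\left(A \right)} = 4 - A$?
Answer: $\frac{1135583}{46} \approx 24687.0$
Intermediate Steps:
$P{\left(A \right)} = \frac{4}{3} - \frac{A}{3}$ ($P{\left(A \right)} = \frac{4 - A}{3} = \frac{4}{3} - \frac{A}{3}$)
$F{\left(k \right)} = \frac{1}{4} - k$ ($F{\left(k \right)} = k \left(-1\right) + 1 \cdot \frac{1}{4} = - k + \frac{1}{4} = \frac{1}{4} - k$)
$l{\left(V,f \right)} = - \frac{67}{23} + \frac{f}{23} + \frac{10 V}{69}$ ($l{\left(V,f \right)} = \frac{\left(\left(\frac{4}{3} - -2\right) V - 67\right) + f}{-47 + 70} = \frac{\left(\left(\frac{4}{3} + 2\right) V - 67\right) + f}{23} = \left(\left(\frac{10 V}{3} - 67\right) + f\right) \frac{1}{23} = \left(\left(-67 + \frac{10 V}{3}\right) + f\right) \frac{1}{23} = \left(-67 + f + \frac{10 V}{3}\right) \frac{1}{23} = - \frac{67}{23} + \frac{f}{23} + \frac{10 V}{69}$)
$l{\left(F{\left(1 \right)},60 \right)} - -24687 = \left(- \frac{67}{23} + \frac{1}{23} \cdot 60 + \frac{10 \left(\frac{1}{4} - 1\right)}{69}\right) - -24687 = \left(- \frac{67}{23} + \frac{60}{23} + \frac{10 \left(\frac{1}{4} - 1\right)}{69}\right) + 24687 = \left(- \frac{67}{23} + \frac{60}{23} + \frac{10}{69} \left(- \frac{3}{4}\right)\right) + 24687 = \left(- \frac{67}{23} + \frac{60}{23} - \frac{5}{46}\right) + 24687 = - \frac{19}{46} + 24687 = \frac{1135583}{46}$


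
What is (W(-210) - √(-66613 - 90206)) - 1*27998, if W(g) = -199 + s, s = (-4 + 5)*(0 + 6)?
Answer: -28191 - I*√156819 ≈ -28191.0 - 396.0*I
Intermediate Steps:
s = 6 (s = 1*6 = 6)
W(g) = -193 (W(g) = -199 + 6 = -193)
(W(-210) - √(-66613 - 90206)) - 1*27998 = (-193 - √(-66613 - 90206)) - 1*27998 = (-193 - √(-156819)) - 27998 = (-193 - I*√156819) - 27998 = -28191 - I*√156819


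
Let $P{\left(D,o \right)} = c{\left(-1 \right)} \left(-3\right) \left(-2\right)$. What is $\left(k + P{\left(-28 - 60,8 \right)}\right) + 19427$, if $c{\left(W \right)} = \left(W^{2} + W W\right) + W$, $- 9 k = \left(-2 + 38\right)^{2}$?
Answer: $19289$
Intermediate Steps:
$k = -144$ ($k = - \frac{\left(-2 + 38\right)^{2}}{9} = - \frac{36^{2}}{9} = \left(- \frac{1}{9}\right) 1296 = -144$)
$c{\left(W \right)} = W + 2 W^{2}$ ($c{\left(W \right)} = \left(W^{2} + W^{2}\right) + W = 2 W^{2} + W = W + 2 W^{2}$)
$P{\left(D,o \right)} = 6$ ($P{\left(D,o \right)} = - (1 + 2 \left(-1\right)) \left(-3\right) \left(-2\right) = - (1 - 2) \left(-3\right) \left(-2\right) = \left(-1\right) \left(-1\right) \left(-3\right) \left(-2\right) = 1 \left(-3\right) \left(-2\right) = \left(-3\right) \left(-2\right) = 6$)
$\left(k + P{\left(-28 - 60,8 \right)}\right) + 19427 = \left(-144 + 6\right) + 19427 = -138 + 19427 = 19289$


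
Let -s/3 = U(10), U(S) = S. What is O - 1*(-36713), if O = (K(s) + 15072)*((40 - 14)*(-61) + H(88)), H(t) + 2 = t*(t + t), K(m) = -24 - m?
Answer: 209620913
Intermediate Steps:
s = -30 (s = -3*10 = -30)
H(t) = -2 + 2*t² (H(t) = -2 + t*(t + t) = -2 + t*(2*t) = -2 + 2*t²)
O = 209584200 (O = ((-24 - 1*(-30)) + 15072)*((40 - 14)*(-61) + (-2 + 2*88²)) = ((-24 + 30) + 15072)*(26*(-61) + (-2 + 2*7744)) = (6 + 15072)*(-1586 + (-2 + 15488)) = 15078*(-1586 + 15486) = 15078*13900 = 209584200)
O - 1*(-36713) = 209584200 - 1*(-36713) = 209584200 + 36713 = 209620913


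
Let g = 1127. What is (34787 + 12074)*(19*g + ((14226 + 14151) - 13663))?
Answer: 1692947347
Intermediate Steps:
(34787 + 12074)*(19*g + ((14226 + 14151) - 13663)) = (34787 + 12074)*(19*1127 + ((14226 + 14151) - 13663)) = 46861*(21413 + (28377 - 13663)) = 46861*(21413 + 14714) = 46861*36127 = 1692947347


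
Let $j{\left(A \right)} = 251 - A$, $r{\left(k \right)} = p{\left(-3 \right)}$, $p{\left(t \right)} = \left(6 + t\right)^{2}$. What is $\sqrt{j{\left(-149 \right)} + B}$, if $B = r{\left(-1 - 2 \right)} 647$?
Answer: $7 \sqrt{127} \approx 78.886$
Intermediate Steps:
$r{\left(k \right)} = 9$ ($r{\left(k \right)} = \left(6 - 3\right)^{2} = 3^{2} = 9$)
$B = 5823$ ($B = 9 \cdot 647 = 5823$)
$\sqrt{j{\left(-149 \right)} + B} = \sqrt{\left(251 - -149\right) + 5823} = \sqrt{\left(251 + 149\right) + 5823} = \sqrt{400 + 5823} = \sqrt{6223} = 7 \sqrt{127}$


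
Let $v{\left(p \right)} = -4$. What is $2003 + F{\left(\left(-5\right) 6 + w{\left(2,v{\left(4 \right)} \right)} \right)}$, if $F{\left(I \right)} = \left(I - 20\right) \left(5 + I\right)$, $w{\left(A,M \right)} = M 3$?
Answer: $4297$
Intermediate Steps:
$w{\left(A,M \right)} = 3 M$
$F{\left(I \right)} = \left(-20 + I\right) \left(5 + I\right)$
$2003 + F{\left(\left(-5\right) 6 + w{\left(2,v{\left(4 \right)} \right)} \right)} = 2003 - \left(100 - \left(\left(-5\right) 6 + 3 \left(-4\right)\right)^{2} + 15 \left(\left(-5\right) 6 + 3 \left(-4\right)\right)\right) = 2003 - \left(100 - \left(-30 - 12\right)^{2} + 15 \left(-30 - 12\right)\right) = 2003 - \left(-530 - 1764\right) = 2003 + \left(-100 + 1764 + 630\right) = 2003 + 2294 = 4297$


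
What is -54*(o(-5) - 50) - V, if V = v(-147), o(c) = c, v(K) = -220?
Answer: 3190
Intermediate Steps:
V = -220
-54*(o(-5) - 50) - V = -54*(-5 - 50) - 1*(-220) = -54*(-55) + 220 = 2970 + 220 = 3190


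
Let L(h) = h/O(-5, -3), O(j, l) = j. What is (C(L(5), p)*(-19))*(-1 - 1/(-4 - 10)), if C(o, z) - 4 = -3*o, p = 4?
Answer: 247/2 ≈ 123.50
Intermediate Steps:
L(h) = -h/5 (L(h) = h/(-5) = h*(-⅕) = -h/5)
C(o, z) = 4 - 3*o
(C(L(5), p)*(-19))*(-1 - 1/(-4 - 10)) = ((4 - (-3)*5/5)*(-19))*(-1 - 1/(-4 - 10)) = ((4 - 3*(-1))*(-19))*(-1 - 1/(-14)) = ((4 + 3)*(-19))*(-1 - 1*(-1/14)) = (7*(-19))*(-1 + 1/14) = -133*(-13/14) = 247/2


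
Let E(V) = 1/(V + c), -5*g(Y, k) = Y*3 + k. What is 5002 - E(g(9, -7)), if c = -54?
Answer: 290117/58 ≈ 5002.0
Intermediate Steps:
g(Y, k) = -3*Y/5 - k/5 (g(Y, k) = -(Y*3 + k)/5 = -(3*Y + k)/5 = -(k + 3*Y)/5 = -3*Y/5 - k/5)
E(V) = 1/(-54 + V) (E(V) = 1/(V - 54) = 1/(-54 + V))
5002 - E(g(9, -7)) = 5002 - 1/(-54 + (-⅗*9 - ⅕*(-7))) = 5002 - 1/(-54 + (-27/5 + 7/5)) = 5002 - 1/(-54 - 4) = 5002 - 1/(-58) = 5002 - 1*(-1/58) = 5002 + 1/58 = 290117/58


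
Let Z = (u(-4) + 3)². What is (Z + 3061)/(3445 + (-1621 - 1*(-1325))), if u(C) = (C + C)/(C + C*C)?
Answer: 27598/28341 ≈ 0.97378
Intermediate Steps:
u(C) = 2*C/(C + C²) (u(C) = (2*C)/(C + C²) = 2*C/(C + C²))
Z = 49/9 (Z = (2/(1 - 4) + 3)² = (2/(-3) + 3)² = (2*(-⅓) + 3)² = (-⅔ + 3)² = (7/3)² = 49/9 ≈ 5.4444)
(Z + 3061)/(3445 + (-1621 - 1*(-1325))) = (49/9 + 3061)/(3445 + (-1621 - 1*(-1325))) = 27598/(9*(3445 + (-1621 + 1325))) = 27598/(9*(3445 - 296)) = (27598/9)/3149 = (27598/9)*(1/3149) = 27598/28341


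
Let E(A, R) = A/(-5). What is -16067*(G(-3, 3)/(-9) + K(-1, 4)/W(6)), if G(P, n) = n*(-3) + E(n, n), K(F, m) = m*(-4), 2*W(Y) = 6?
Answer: 1028288/15 ≈ 68553.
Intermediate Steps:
E(A, R) = -A/5 (E(A, R) = A*(-⅕) = -A/5)
W(Y) = 3 (W(Y) = (½)*6 = 3)
K(F, m) = -4*m
G(P, n) = -16*n/5 (G(P, n) = n*(-3) - n/5 = -3*n - n/5 = -16*n/5)
-16067*(G(-3, 3)/(-9) + K(-1, 4)/W(6)) = -16067*(-16/5*3/(-9) - 4*4/3) = -16067*(-48/5*(-⅑) - 16*⅓) = -16067*(16/15 - 16/3) = -16067*(-64/15) = 1028288/15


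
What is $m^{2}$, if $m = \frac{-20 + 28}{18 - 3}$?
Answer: $\frac{64}{225} \approx 0.28444$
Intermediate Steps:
$m = \frac{8}{15} \approx 0.53333$
$m^{2} = \left(\frac{8}{15}\right)^{2} = \frac{64}{225}$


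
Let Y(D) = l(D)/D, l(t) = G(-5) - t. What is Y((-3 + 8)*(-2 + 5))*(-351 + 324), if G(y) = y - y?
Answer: 27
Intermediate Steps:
G(y) = 0
l(t) = -t (l(t) = 0 - t = -t)
Y(D) = -1 (Y(D) = (-D)/D = -1)
Y((-3 + 8)*(-2 + 5))*(-351 + 324) = -(-351 + 324) = -1*(-27) = 27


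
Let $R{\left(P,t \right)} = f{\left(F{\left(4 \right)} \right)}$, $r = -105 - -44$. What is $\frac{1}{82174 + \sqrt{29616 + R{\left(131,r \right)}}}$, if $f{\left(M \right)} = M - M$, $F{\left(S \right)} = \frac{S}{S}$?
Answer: $\frac{41087}{3376268330} - \frac{\sqrt{1851}}{1688134165} \approx 1.2144 \cdot 10^{-5}$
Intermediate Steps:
$F{\left(S \right)} = 1$
$r = -61$ ($r = -105 + 44 = -61$)
$f{\left(M \right)} = 0$
$R{\left(P,t \right)} = 0$
$\frac{1}{82174 + \sqrt{29616 + R{\left(131,r \right)}}} = \frac{1}{82174 + \sqrt{29616 + 0}} = \frac{1}{82174 + \sqrt{29616}} = \frac{1}{82174 + 4 \sqrt{1851}}$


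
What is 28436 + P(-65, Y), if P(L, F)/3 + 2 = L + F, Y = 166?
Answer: 28733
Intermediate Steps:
P(L, F) = -6 + 3*F + 3*L (P(L, F) = -6 + 3*(L + F) = -6 + 3*(F + L) = -6 + (3*F + 3*L) = -6 + 3*F + 3*L)
28436 + P(-65, Y) = 28436 + (-6 + 3*166 + 3*(-65)) = 28436 + (-6 + 498 - 195) = 28436 + 297 = 28733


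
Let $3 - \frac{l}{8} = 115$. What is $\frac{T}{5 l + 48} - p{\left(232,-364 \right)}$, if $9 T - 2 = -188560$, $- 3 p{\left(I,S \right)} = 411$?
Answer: $\frac{2826607}{19944} \approx 141.73$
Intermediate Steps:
$l = -896$ ($l = 24 - 920 = -896$)
$p{\left(I,S \right)} = -137$ ($p{\left(I,S \right)} = \left(- \frac{1}{3}\right) 411 = -137$)
$T = - \frac{188558}{9}$ ($T = \frac{2}{9} + \frac{1}{9} \left(-188560\right) = \frac{2}{9} - \frac{188560}{9} = - \frac{188558}{9} \approx -20951.0$)
$\frac{T}{5 l + 48} - p{\left(232,-364 \right)} = - \frac{188558}{9 \left(5 \left(-896\right) + 48\right)} - -137 = - \frac{188558}{9 \left(-4480 + 48\right)} + 137 = - \frac{188558}{9 \left(-4432\right)} + 137 = \left(- \frac{188558}{9}\right) \left(- \frac{1}{4432}\right) + 137 = \frac{94279}{19944} + 137 = \frac{2826607}{19944}$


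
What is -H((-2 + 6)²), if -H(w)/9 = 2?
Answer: 18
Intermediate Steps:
H(w) = -18 (H(w) = -9*2 = -18)
-H((-2 + 6)²) = -1*(-18) = 18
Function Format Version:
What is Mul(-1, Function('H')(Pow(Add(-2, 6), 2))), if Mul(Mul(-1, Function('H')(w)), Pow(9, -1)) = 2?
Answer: 18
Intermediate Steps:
Function('H')(w) = -18 (Function('H')(w) = Mul(-9, 2) = -18)
Mul(-1, Function('H')(Pow(Add(-2, 6), 2))) = Mul(-1, -18) = 18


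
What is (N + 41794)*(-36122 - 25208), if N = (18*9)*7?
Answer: -2632774240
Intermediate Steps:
N = 1134 (N = 162*7 = 1134)
(N + 41794)*(-36122 - 25208) = (1134 + 41794)*(-36122 - 25208) = 42928*(-61330) = -2632774240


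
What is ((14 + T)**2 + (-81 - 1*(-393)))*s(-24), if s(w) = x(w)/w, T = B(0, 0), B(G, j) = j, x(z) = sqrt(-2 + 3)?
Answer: -127/6 ≈ -21.167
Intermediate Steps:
x(z) = 1 (x(z) = sqrt(1) = 1)
T = 0
s(w) = 1/w
((14 + T)**2 + (-81 - 1*(-393)))*s(-24) = ((14 + 0)**2 + (-81 - 1*(-393)))/(-24) = (14**2 + (-81 + 393))*(-1/24) = (196 + 312)*(-1/24) = 508*(-1/24) = -127/6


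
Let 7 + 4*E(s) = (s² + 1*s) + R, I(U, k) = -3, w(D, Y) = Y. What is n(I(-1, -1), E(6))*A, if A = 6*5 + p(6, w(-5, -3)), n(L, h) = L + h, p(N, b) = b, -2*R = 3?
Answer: 1161/8 ≈ 145.13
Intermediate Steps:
R = -3/2 (R = -½*3 = -3/2 ≈ -1.5000)
E(s) = -17/8 + s/4 + s²/4 (E(s) = -7/4 + ((s² + 1*s) - 3/2)/4 = -7/4 + ((s² + s) - 3/2)/4 = -7/4 + ((s + s²) - 3/2)/4 = -7/4 + (-3/2 + s + s²)/4 = -7/4 + (-3/8 + s/4 + s²/4) = -17/8 + s/4 + s²/4)
A = 27 (A = 6*5 - 3 = 30 - 3 = 27)
n(I(-1, -1), E(6))*A = (-3 + (-17/8 + (¼)*6 + (¼)*6²))*27 = (-3 + (-17/8 + 3/2 + (¼)*36))*27 = (-3 + (-17/8 + 3/2 + 9))*27 = (-3 + 67/8)*27 = (43/8)*27 = 1161/8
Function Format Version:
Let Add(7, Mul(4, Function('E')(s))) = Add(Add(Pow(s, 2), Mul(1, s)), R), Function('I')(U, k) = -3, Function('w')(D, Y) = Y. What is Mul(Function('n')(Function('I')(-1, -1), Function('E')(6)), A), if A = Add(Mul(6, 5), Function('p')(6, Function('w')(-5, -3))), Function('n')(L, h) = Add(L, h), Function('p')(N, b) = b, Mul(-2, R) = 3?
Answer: Rational(1161, 8) ≈ 145.13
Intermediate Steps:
R = Rational(-3, 2) (R = Mul(Rational(-1, 2), 3) = Rational(-3, 2) ≈ -1.5000)
Function('E')(s) = Add(Rational(-17, 8), Mul(Rational(1, 4), s), Mul(Rational(1, 4), Pow(s, 2))) (Function('E')(s) = Add(Rational(-7, 4), Mul(Rational(1, 4), Add(Add(Pow(s, 2), Mul(1, s)), Rational(-3, 2)))) = Add(Rational(-7, 4), Mul(Rational(1, 4), Add(Add(Pow(s, 2), s), Rational(-3, 2)))) = Add(Rational(-7, 4), Mul(Rational(1, 4), Add(Add(s, Pow(s, 2)), Rational(-3, 2)))) = Add(Rational(-7, 4), Mul(Rational(1, 4), Add(Rational(-3, 2), s, Pow(s, 2)))) = Add(Rational(-7, 4), Add(Rational(-3, 8), Mul(Rational(1, 4), s), Mul(Rational(1, 4), Pow(s, 2)))) = Add(Rational(-17, 8), Mul(Rational(1, 4), s), Mul(Rational(1, 4), Pow(s, 2))))
A = 27 (A = Add(Mul(6, 5), -3) = Add(30, -3) = 27)
Mul(Function('n')(Function('I')(-1, -1), Function('E')(6)), A) = Mul(Add(-3, Add(Rational(-17, 8), Mul(Rational(1, 4), 6), Mul(Rational(1, 4), Pow(6, 2)))), 27) = Mul(Add(-3, Add(Rational(-17, 8), Rational(3, 2), Mul(Rational(1, 4), 36))), 27) = Mul(Add(-3, Add(Rational(-17, 8), Rational(3, 2), 9)), 27) = Mul(Add(-3, Rational(67, 8)), 27) = Mul(Rational(43, 8), 27) = Rational(1161, 8)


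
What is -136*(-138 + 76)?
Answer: 8432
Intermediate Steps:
-136*(-138 + 76) = -136*(-62) = 8432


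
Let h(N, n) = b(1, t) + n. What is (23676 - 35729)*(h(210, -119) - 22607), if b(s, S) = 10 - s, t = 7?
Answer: 273808001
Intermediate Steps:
h(N, n) = 9 + n (h(N, n) = (10 - 1*1) + n = (10 - 1) + n = 9 + n)
(23676 - 35729)*(h(210, -119) - 22607) = (23676 - 35729)*((9 - 119) - 22607) = -12053*(-110 - 22607) = -12053*(-22717) = 273808001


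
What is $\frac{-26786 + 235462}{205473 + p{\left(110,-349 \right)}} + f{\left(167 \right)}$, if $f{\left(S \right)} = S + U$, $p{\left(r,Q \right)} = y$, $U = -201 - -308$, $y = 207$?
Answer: $\frac{14141249}{51420} \approx 275.01$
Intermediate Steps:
$U = 107$ ($U = -201 + 308 = 107$)
$p{\left(r,Q \right)} = 207$
$f{\left(S \right)} = 107 + S$ ($f{\left(S \right)} = S + 107 = 107 + S$)
$\frac{-26786 + 235462}{205473 + p{\left(110,-349 \right)}} + f{\left(167 \right)} = \frac{-26786 + 235462}{205473 + 207} + \left(107 + 167\right) = \frac{208676}{205680} + 274 = 208676 \cdot \frac{1}{205680} + 274 = \frac{52169}{51420} + 274 = \frac{14141249}{51420}$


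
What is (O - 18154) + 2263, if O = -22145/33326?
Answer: -529605611/33326 ≈ -15892.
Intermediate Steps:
O = -22145/33326 (O = -22145*1/33326 = -22145/33326 ≈ -0.66450)
(O - 18154) + 2263 = (-22145/33326 - 18154) + 2263 = -605022349/33326 + 2263 = -529605611/33326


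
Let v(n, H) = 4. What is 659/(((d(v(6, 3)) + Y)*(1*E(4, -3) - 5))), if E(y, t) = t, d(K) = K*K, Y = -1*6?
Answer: -659/80 ≈ -8.2375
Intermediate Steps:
Y = -6
d(K) = K²
659/(((d(v(6, 3)) + Y)*(1*E(4, -3) - 5))) = 659/(((4² - 6)*(1*(-3) - 5))) = 659/(((16 - 6)*(-3 - 5))) = 659/((10*(-8))) = 659/(-80) = 659*(-1/80) = -659/80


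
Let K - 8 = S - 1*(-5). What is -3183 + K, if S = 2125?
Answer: -1045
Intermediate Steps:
K = 2138 (K = 8 + (2125 - 1*(-5)) = 8 + (2125 + 5) = 8 + 2130 = 2138)
-3183 + K = -3183 + 2138 = -1045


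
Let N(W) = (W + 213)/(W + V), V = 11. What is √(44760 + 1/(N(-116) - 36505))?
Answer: √657650813783250030/3833122 ≈ 211.57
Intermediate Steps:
N(W) = (213 + W)/(11 + W) (N(W) = (W + 213)/(W + 11) = (213 + W)/(11 + W))
√(44760 + 1/(N(-116) - 36505)) = √(44760 + 1/((213 - 116)/(11 - 116) - 36505)) = √(44760 + 1/(97/(-105) - 36505)) = √(44760 + 1/(-1/105*97 - 36505)) = √(44760 + 1/(-97/105 - 36505)) = √(44760 + 1/(-3833122/105)) = √(44760 - 105/3833122) = √(171570540615/3833122) = √657650813783250030/3833122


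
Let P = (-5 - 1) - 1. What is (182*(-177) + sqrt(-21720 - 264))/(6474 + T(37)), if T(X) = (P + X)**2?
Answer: -5369/1229 + 2*I*sqrt(1374)/3687 ≈ -4.3686 + 0.020107*I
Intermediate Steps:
P = -7 (P = -6 - 1 = -7)
T(X) = (-7 + X)**2
(182*(-177) + sqrt(-21720 - 264))/(6474 + T(37)) = (182*(-177) + sqrt(-21720 - 264))/(6474 + (-7 + 37)**2) = (-32214 + sqrt(-21984))/(6474 + 30**2) = (-32214 + 4*I*sqrt(1374))/(6474 + 900) = (-32214 + 4*I*sqrt(1374))/7374 = (-32214 + 4*I*sqrt(1374))*(1/7374) = -5369/1229 + 2*I*sqrt(1374)/3687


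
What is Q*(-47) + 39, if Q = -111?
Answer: 5256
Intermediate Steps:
Q*(-47) + 39 = -111*(-47) + 39 = 5217 + 39 = 5256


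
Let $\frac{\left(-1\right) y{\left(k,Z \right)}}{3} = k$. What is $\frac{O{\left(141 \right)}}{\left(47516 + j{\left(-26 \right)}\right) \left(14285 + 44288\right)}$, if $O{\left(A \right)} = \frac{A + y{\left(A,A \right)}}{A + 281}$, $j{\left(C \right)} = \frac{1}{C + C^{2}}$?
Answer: $- \frac{91650}{381709675075103} \approx -2.401 \cdot 10^{-10}$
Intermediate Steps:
$y{\left(k,Z \right)} = - 3 k$
$O{\left(A \right)} = - \frac{2 A}{281 + A}$ ($O{\left(A \right)} = \frac{A - 3 A}{A + 281} = \frac{\left(-2\right) A}{281 + A} = - \frac{2 A}{281 + A}$)
$\frac{O{\left(141 \right)}}{\left(47516 + j{\left(-26 \right)}\right) \left(14285 + 44288\right)} = \frac{\left(-2\right) 141 \frac{1}{281 + 141}}{\left(47516 + \frac{1}{\left(-26\right) \left(1 - 26\right)}\right) \left(14285 + 44288\right)} = \frac{\left(-2\right) 141 \cdot \frac{1}{422}}{\left(47516 - \frac{1}{26 \left(-25\right)}\right) 58573} = \frac{\left(-2\right) 141 \cdot \frac{1}{422}}{\left(47516 - - \frac{1}{650}\right) 58573} = - \frac{141}{211 \left(47516 + \frac{1}{650}\right) 58573} = - \frac{141}{211 \cdot \frac{30885401}{650} \cdot 58573} = - \frac{141}{211 \cdot \frac{1809050592773}{650}} = \left(- \frac{141}{211}\right) \frac{650}{1809050592773} = - \frac{91650}{381709675075103}$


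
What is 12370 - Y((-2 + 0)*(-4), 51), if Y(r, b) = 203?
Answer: 12167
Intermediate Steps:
12370 - Y((-2 + 0)*(-4), 51) = 12370 - 1*203 = 12370 - 203 = 12167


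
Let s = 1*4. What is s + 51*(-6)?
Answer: -302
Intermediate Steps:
s = 4
s + 51*(-6) = 4 + 51*(-6) = 4 - 306 = -302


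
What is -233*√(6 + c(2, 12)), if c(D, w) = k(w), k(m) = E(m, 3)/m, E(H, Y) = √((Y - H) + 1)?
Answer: -233*√(216 + 6*I*√2)/6 ≈ -570.84 - 11.208*I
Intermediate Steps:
E(H, Y) = √(1 + Y - H)
k(m) = √(4 - m)/m (k(m) = √(1 + 3 - m)/m = √(4 - m)/m)
c(D, w) = √(4 - w)/w
-233*√(6 + c(2, 12)) = -233*√(6 + √(4 - 1*12)/12) = -233*√(6 + √(4 - 12)/12) = -233*√(6 + √(-8)/12) = -233*√(6 + (2*I*√2)/12) = -233*√(6 + I*√2/6)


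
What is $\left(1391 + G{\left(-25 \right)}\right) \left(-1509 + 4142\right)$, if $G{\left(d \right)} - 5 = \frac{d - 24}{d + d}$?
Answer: $\frac{183912417}{50} \approx 3.6782 \cdot 10^{6}$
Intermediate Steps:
$G{\left(d \right)} = 5 + \frac{-24 + d}{2 d}$ ($G{\left(d \right)} = 5 + \frac{d - 24}{d + d} = 5 + \frac{-24 + d}{2 d}$)
$\left(1391 + G{\left(-25 \right)}\right) \left(-1509 + 4142\right) = \left(1391 + \left(\frac{11}{2} - \frac{12}{-25}\right)\right) \left(-1509 + 4142\right) = \left(1391 + \left(\frac{11}{2} - - \frac{12}{25}\right)\right) 2633 = \left(1391 + \left(\frac{11}{2} + \frac{12}{25}\right)\right) 2633 = \left(1391 + \frac{299}{50}\right) 2633 = \frac{69849}{50} \cdot 2633 = \frac{183912417}{50}$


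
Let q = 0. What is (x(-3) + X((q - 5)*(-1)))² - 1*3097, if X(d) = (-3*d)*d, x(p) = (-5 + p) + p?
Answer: 4299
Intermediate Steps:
x(p) = -5 + 2*p
X(d) = -3*d²
(x(-3) + X((q - 5)*(-1)))² - 1*3097 = ((-5 + 2*(-3)) - 3*(0 - 5)²)² - 1*3097 = ((-5 - 6) - 3*(-5*(-1))²)² - 3097 = (-11 - 3*5²)² - 3097 = (-11 - 3*25)² - 3097 = (-11 - 75)² - 3097 = (-86)² - 3097 = 7396 - 3097 = 4299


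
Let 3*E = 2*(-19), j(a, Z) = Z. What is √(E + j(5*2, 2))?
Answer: 4*I*√6/3 ≈ 3.266*I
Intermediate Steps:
E = -38/3 (E = (2*(-19))/3 = (⅓)*(-38) = -38/3 ≈ -12.667)
√(E + j(5*2, 2)) = √(-38/3 + 2) = √(-32/3) = 4*I*√6/3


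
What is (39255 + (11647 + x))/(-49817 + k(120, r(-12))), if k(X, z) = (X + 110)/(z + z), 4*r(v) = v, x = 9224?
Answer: -90189/74783 ≈ -1.2060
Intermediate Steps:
r(v) = v/4
k(X, z) = (110 + X)/(2*z) (k(X, z) = (110 + X)/((2*z)) = (110 + X)*(1/(2*z)) = (110 + X)/(2*z))
(39255 + (11647 + x))/(-49817 + k(120, r(-12))) = (39255 + (11647 + 9224))/(-49817 + (110 + 120)/(2*(((¼)*(-12))))) = (39255 + 20871)/(-49817 + (½)*230/(-3)) = 60126/(-49817 + (½)*(-⅓)*230) = 60126/(-49817 - 115/3) = 60126/(-149566/3) = 60126*(-3/149566) = -90189/74783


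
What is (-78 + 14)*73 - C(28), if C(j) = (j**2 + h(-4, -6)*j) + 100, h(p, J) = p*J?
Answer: -6228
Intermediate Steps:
h(p, J) = J*p
C(j) = 100 + j**2 + 24*j (C(j) = (j**2 + (-6*(-4))*j) + 100 = (j**2 + 24*j) + 100 = 100 + j**2 + 24*j)
(-78 + 14)*73 - C(28) = (-78 + 14)*73 - (100 + 28**2 + 24*28) = -64*73 - (100 + 784 + 672) = -4672 - 1*1556 = -4672 - 1556 = -6228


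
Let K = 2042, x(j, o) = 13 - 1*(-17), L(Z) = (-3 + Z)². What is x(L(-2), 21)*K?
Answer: 61260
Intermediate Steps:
x(j, o) = 30 (x(j, o) = 13 + 17 = 30)
x(L(-2), 21)*K = 30*2042 = 61260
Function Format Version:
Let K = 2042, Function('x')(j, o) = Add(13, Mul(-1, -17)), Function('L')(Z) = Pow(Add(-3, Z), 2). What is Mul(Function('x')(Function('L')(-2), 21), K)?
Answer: 61260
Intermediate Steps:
Function('x')(j, o) = 30 (Function('x')(j, o) = Add(13, 17) = 30)
Mul(Function('x')(Function('L')(-2), 21), K) = Mul(30, 2042) = 61260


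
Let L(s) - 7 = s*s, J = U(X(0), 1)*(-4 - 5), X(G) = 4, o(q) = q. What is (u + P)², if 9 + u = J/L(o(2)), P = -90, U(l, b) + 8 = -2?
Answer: 998001/121 ≈ 8247.9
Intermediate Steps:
U(l, b) = -10 (U(l, b) = -8 - 2 = -10)
J = 90 (J = -10*(-4 - 5) = -10*(-9) = 90)
L(s) = 7 + s² (L(s) = 7 + s*s = 7 + s²)
u = -9/11 (u = -9 + 90/(7 + 2²) = -9 + 90/(7 + 4) = -9 + 90/11 = -9/11 ≈ -0.81818)
(u + P)² = (-9/11 - 90)² = (-999/11)² = 998001/121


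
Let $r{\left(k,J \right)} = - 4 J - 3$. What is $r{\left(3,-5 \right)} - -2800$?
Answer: $2817$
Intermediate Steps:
$r{\left(k,J \right)} = -3 - 4 J$
$r{\left(3,-5 \right)} - -2800 = \left(-3 - -20\right) - -2800 = \left(-3 + 20\right) + 2800 = 17 + 2800 = 2817$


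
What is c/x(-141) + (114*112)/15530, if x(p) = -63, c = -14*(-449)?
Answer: -6915514/69885 ≈ -98.956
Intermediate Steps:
c = 6286
c/x(-141) + (114*112)/15530 = 6286/(-63) + (114*112)/15530 = 6286*(-1/63) + 12768*(1/15530) = -898/9 + 6384/7765 = -6915514/69885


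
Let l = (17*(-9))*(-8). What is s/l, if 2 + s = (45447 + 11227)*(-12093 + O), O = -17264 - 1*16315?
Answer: -1294207465/612 ≈ -2.1147e+6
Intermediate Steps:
O = -33579 (O = -17264 - 16315 = -33579)
l = 1224 (l = -153*(-8) = 1224)
s = -2588414930 (s = -2 + (45447 + 11227)*(-12093 - 33579) = -2 + 56674*(-45672) = -2 - 2588414928 = -2588414930)
s/l = -2588414930/1224 = -2588414930*1/1224 = -1294207465/612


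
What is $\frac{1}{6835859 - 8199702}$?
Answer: $- \frac{1}{1363843} \approx -7.3322 \cdot 10^{-7}$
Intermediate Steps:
$\frac{1}{6835859 - 8199702} = \frac{1}{-1363843} = - \frac{1}{1363843}$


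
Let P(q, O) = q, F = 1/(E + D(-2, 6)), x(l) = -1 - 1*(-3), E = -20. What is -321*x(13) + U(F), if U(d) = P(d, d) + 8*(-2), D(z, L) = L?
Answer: -9213/14 ≈ -658.07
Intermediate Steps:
x(l) = 2 (x(l) = -1 + 3 = 2)
F = -1/14 (F = 1/(-20 + 6) = 1/(-14) = -1/14 ≈ -0.071429)
U(d) = -16 + d (U(d) = d + 8*(-2) = d - 16 = -16 + d)
-321*x(13) + U(F) = -321*2 + (-16 - 1/14) = -642 - 225/14 = -9213/14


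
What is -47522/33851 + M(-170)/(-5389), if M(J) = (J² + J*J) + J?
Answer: -129819364/10730767 ≈ -12.098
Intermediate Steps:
M(J) = J + 2*J² (M(J) = (J² + J²) + J = 2*J² + J = J + 2*J²)
-47522/33851 + M(-170)/(-5389) = -47522/33851 - 170*(1 + 2*(-170))/(-5389) = -47522*1/33851 - 170*(1 - 340)*(-1/5389) = -47522/33851 - 170*(-339)*(-1/5389) = -47522/33851 + 57630*(-1/5389) = -47522/33851 - 3390/317 = -129819364/10730767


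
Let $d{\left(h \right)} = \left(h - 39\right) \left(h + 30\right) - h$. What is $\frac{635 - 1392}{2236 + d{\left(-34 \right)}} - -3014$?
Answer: $\frac{7721111}{2562} \approx 3013.7$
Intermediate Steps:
$d{\left(h \right)} = - h + \left(-39 + h\right) \left(30 + h\right)$ ($d{\left(h \right)} = \left(-39 + h\right) \left(30 + h\right) - h = - h + \left(-39 + h\right) \left(30 + h\right)$)
$\frac{635 - 1392}{2236 + d{\left(-34 \right)}} - -3014 = \frac{635 - 1392}{2236 - \left(830 - 1156\right)} - -3014 = - \frac{757}{2236 + \left(-1170 + 1156 + 340\right)} + 3014 = - \frac{757}{2236 + 326} + 3014 = - \frac{757}{2562} + 3014 = \frac{7721111}{2562}$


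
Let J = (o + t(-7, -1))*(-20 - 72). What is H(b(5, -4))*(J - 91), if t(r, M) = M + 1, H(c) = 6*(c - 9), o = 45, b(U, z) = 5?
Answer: 101544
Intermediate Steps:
H(c) = -54 + 6*c (H(c) = 6*(-9 + c) = -54 + 6*c)
t(r, M) = 1 + M
J = -4140 (J = (45 + (1 - 1))*(-20 - 72) = (45 + 0)*(-92) = 45*(-92) = -4140)
H(b(5, -4))*(J - 91) = (-54 + 6*5)*(-4140 - 91) = (-54 + 30)*(-4231) = -24*(-4231) = 101544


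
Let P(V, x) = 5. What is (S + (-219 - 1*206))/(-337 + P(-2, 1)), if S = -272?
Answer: 697/332 ≈ 2.0994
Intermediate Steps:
(S + (-219 - 1*206))/(-337 + P(-2, 1)) = (-272 + (-219 - 1*206))/(-337 + 5) = (-272 + (-219 - 206))/(-332) = (-272 - 425)*(-1/332) = -697*(-1/332) = 697/332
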